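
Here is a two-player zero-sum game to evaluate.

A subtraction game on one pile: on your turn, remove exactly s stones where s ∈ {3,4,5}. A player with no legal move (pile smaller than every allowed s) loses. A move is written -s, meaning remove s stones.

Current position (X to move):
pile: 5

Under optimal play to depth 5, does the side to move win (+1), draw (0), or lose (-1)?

value(5, X) = +1

[5] X move#1: -3:+1/2*, -4:+1/1, -5:+1/0
[2] end (terminal -1, O#2); searched 5 to 5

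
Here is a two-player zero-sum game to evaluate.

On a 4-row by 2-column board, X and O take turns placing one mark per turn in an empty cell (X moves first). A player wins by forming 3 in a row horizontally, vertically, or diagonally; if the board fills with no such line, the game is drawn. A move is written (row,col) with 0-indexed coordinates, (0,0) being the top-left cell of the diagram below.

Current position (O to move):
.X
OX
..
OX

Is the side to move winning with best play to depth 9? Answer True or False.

ply 1, O at .X/OX/../OX | (0,0)=-1→OX/OX/../OX; (2,0)=+1→.X/OX/O./OX*; (2,1)=+0→.X/OX/.O/OX
ply 2: .X/OX/O./OX is terminal -1 (X); from .X/OX/../OX depth 9

O winning at [.X/OX/../OX]: True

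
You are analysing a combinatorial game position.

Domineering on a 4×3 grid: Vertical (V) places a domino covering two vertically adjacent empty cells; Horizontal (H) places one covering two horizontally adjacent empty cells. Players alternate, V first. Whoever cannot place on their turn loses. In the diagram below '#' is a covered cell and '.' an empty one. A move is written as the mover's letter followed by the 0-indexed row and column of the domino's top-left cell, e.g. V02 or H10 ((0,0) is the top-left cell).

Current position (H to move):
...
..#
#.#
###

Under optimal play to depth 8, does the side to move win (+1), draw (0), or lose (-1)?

p1 H@[.../..#/#.#/###]: H00[##./..#/#.#/###]-1 H01[.##/..#/#.#/###]-1 H10[.../###/#.#/###]+1*
p2 V@[.../###/#.#/###] terminal -1; root [.../..#/#.#/###] d8

value(.../..#/#.#/###, H) = +1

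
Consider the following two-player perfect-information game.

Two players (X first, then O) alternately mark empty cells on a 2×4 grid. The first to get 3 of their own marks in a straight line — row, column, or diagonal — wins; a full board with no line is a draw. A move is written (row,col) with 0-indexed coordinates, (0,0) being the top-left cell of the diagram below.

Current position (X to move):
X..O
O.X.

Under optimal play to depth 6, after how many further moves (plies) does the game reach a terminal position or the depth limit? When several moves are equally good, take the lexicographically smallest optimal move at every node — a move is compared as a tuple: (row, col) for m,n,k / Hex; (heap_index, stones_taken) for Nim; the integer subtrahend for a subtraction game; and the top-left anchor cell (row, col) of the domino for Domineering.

p1 X@[X..O/O.X.]: (0,1)[XX.O/O.X.]+0* (0,2)[X.XO/O.X.]+0 (1,1)[X..O/OXX.]+0 (1,3)[X..O/O.XX]+0
p2 O@[XX.O/O.X.]: (0,2)[XXOO/O.X.]+0* (1,1)[XX.O/OOX.]-1 (1,3)[XX.O/O.XO]-1
p3 X@[XXOO/O.X.]: (1,1)[XXOO/OXX.]+0* (1,3)[XXOO/O.XX]+0
p4 O@[XXOO/OXX.]: (1,3)[XXOO/OXXO]+0*
p5 X@[XXOO/OXXO] terminal +0; root [X..O/O.X.] d6

PV length from [X..O/O.X.]: 4 plies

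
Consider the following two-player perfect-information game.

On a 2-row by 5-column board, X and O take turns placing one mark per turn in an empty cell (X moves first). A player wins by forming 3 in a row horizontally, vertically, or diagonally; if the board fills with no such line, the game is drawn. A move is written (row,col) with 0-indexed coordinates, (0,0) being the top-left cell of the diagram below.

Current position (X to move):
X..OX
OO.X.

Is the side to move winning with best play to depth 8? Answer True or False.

X winning at [X..OX/OO.X.]: False

ply 1, X at X..OX/OO.X. | (0,1)=-1→XX.OX/OO.X.; (0,2)=-1→X.XOX/OO.X.; (1,2)=+0→X..OX/OOXX.*; (1,4)=-1→X..OX/OO.XX
ply 2, O at X..OX/OOXX. | (0,1)=-1→XO.OX/OOXX.; (0,2)=-1→X.OOX/OOXX.; (1,4)=+0→X..OX/OOXXO*
ply 3, X at X..OX/OOXXO | (0,1)=+0→XX.OX/OOXXO*; (0,2)=+0→X.XOX/OOXXO
ply 4, O at XX.OX/OOXXO | (0,2)=+0→XXOOX/OOXXO*
ply 5: XXOOX/OOXXO is terminal +0 (X); from X..OX/OO.X. depth 8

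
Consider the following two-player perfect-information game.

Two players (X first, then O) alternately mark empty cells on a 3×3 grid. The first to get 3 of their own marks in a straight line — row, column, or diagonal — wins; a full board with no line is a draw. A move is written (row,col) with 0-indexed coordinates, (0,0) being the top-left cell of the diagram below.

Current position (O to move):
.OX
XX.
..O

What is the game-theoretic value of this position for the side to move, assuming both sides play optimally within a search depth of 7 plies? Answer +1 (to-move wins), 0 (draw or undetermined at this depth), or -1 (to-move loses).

value(.OX/XX./..O, O) = -1

p1 O@[.OX/XX./..O]: (0,0)[OOX/XX./..O]-1* (1,2)[.OX/XXO/..O]-1 (2,0)[.OX/XX./O.O]-1 (2,1)[.OX/XX./.OO]-1
p2 X@[OOX/XX./..O]: (1,2)[OOX/XXX/..O]+1* (2,0)[OOX/XX./X.O]+1 (2,1)[OOX/XX./.XO]+1
p3 O@[OOX/XXX/..O] terminal -1; root [.OX/XX./..O] d7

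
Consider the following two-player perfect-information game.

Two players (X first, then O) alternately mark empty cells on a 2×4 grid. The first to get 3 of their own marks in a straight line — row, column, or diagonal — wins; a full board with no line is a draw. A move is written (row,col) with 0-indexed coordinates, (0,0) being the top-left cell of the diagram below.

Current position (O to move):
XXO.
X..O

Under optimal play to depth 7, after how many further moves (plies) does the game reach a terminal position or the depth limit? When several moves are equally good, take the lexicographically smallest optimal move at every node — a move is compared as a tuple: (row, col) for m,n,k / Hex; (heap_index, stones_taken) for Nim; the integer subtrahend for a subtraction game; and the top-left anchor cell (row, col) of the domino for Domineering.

[XXO./X..O] O move#1: (0,3):+0/XXOO/X..O*, (1,1):+0/XXO./XO.O, (1,2):+0/XXO./X.OO
[XXOO/X..O] X move#2: (1,1):+0/XXOO/XX.O*, (1,2):+0/XXOO/X.XO
[XXOO/XX.O] O move#3: (1,2):+0/XXOO/XXOO*
[XXOO/XXOO] end (terminal +0, X#4); searched XXO./X..O to 7

PV length from [XXO./X..O]: 3 plies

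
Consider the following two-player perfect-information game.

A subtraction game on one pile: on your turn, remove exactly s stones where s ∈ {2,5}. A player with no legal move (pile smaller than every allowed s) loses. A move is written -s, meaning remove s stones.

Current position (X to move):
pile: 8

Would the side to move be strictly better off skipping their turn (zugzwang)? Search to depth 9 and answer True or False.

p1 X@[8]: -2[6]-1* -5[3]-1
p2 O@[6]: -2[4]+1* -5[1]+1
p3 X@[4]: -2[2]-1*
p4 O@[2]: -2[0]+1*
p5 X@[0] terminal -1; root [8] d9
if X skipped the turn, O would face:
~ p1 O@[8]: -2[6]-1* -5[3]-1
~ p2 X@[6]: -2[4]+1* -5[1]+1
~ p3 O@[4]: -2[2]-1*
~ p4 X@[2]: -2[0]+1*
~ p5 O@[0] terminal -1; root [8] d9
compare (X): move=-1 vs pass=+1

zugzwang(8, X) = True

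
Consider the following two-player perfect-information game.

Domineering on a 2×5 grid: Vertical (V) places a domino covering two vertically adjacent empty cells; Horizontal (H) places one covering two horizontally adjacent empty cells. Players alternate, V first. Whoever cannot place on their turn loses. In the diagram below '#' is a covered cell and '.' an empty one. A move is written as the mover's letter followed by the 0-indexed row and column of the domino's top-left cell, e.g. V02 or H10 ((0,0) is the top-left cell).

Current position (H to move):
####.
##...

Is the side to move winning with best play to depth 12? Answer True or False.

H winning at [####./##...]: True

ply 1, H at ####./##... | H12=-1→####./####.; H13=+1→####./##.##*
ply 2: ####./##.## is terminal -1 (V); from ####./##... depth 12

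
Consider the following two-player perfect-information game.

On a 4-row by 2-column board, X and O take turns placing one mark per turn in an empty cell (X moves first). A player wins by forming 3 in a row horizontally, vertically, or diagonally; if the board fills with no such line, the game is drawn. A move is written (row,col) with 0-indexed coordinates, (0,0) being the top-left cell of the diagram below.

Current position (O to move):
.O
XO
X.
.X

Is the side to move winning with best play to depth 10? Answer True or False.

p1 O@[.O/XO/X./.X]: (0,0)[OO/XO/X./.X]-1 (2,1)[.O/XO/XO/.X]+1* (3,0)[.O/XO/X./OX]-1
p2 X@[.O/XO/XO/.X] terminal -1; root [.O/XO/X./.X] d10

O winning at [.O/XO/X./.X]: True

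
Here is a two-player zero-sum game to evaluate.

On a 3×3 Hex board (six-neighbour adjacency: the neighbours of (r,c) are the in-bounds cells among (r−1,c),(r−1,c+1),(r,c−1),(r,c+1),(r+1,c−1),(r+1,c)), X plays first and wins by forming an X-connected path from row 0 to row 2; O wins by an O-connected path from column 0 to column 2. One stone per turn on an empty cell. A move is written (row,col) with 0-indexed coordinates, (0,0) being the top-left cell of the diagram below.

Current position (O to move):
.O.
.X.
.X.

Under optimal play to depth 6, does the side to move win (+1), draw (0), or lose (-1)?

value(.O./.X./.X., O) = +1

ply 1, O at .O./.X./.X. | (0,0)=-1→OO./.X./.X.; (0,2)=+1→.OO/.X./.X.*; (1,0)=-1→.O./OX./.X.; (1,2)=-1→.O./.XO/.X.; (2,0)=-1→.O./.X./OX.; (2,2)=-1→.O./.X./.XO
ply 2, X at .OO/.X./.X. | (0,0)=-1→XOO/.X./.X.*; (1,0)=-1→.OO/XX./.X.; (1,2)=-1→.OO/.XX/.X.; (2,0)=-1→.OO/.X./XX.; (2,2)=-1→.OO/.X./.XX
ply 3, O at XOO/.X./.X. | (1,0)=+1→XOO/OX./.X.*; (1,2)=-1→XOO/.XO/.X.; (2,0)=-1→XOO/.X./OX.; (2,2)=-1→XOO/.X./.XO
ply 4: XOO/OX./.X. is terminal -1 (X); from .O./.X./.X. depth 6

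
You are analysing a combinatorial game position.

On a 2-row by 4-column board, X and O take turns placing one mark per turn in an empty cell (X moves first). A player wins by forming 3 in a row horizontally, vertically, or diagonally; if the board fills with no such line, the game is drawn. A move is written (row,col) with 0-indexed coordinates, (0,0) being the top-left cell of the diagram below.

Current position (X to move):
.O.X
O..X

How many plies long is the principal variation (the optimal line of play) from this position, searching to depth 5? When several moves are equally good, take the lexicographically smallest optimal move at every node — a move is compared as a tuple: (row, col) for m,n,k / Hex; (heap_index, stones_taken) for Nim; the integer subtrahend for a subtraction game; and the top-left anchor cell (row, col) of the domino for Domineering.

ply 1, X at .O.X/O..X | (0,0)=+0→XO.X/O..X*; (0,2)=+0→.OXX/O..X; (1,1)=+0→.O.X/OX.X; (1,2)=+0→.O.X/O.XX
ply 2, O at XO.X/O..X | (0,2)=+0→XOOX/O..X*; (1,1)=+0→XO.X/OO.X; (1,2)=+0→XO.X/O.OX
ply 3, X at XOOX/O..X | (1,1)=+0→XOOX/OX.X*; (1,2)=+0→XOOX/O.XX
ply 4, O at XOOX/OX.X | (1,2)=+0→XOOX/OXOX*
ply 5: XOOX/OXOX is terminal +0 (X); from .O.X/O..X depth 5

PV length from [.O.X/O..X]: 4 plies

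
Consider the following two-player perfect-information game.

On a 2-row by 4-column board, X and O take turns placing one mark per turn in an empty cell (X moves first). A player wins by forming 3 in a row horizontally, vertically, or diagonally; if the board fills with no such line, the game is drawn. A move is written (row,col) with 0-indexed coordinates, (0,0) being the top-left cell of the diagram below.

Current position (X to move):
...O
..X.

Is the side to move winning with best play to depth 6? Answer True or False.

ply 1, X at ...O/..X. | (0,0)=+0→X..O/..X.; (0,1)=+0→.X.O/..X.; (0,2)=+0→..XO/..X.; (1,0)=+0→...O/X.X.; (1,1)=+1→...O/.XX.*; (1,3)=+0→...O/..XX
ply 2, O at ...O/.XX. | (0,0)=-1→O..O/.XX.*; (0,1)=-1→.O.O/.XX.; (0,2)=-1→..OO/.XX.; (1,0)=-1→...O/OXX.; (1,3)=-1→...O/.XXO
ply 3, X at O..O/.XX. | (0,1)=+1→OX.O/.XX.*; (0,2)=+1→O.XO/.XX.; (1,0)=+1→O..O/XXX.; (1,3)=+1→O..O/.XXX
ply 4, O at OX.O/.XX. | (0,2)=-1→OXOO/.XX.*; (1,0)=-1→OX.O/OXX.; (1,3)=-1→OX.O/.XXO
ply 5, X at OXOO/.XX. | (1,0)=+1→OXOO/XXX.*; (1,3)=+1→OXOO/.XXX
ply 6: OXOO/XXX. is terminal -1 (O); from ...O/..X. depth 6

X winning at [...O/..X.]: True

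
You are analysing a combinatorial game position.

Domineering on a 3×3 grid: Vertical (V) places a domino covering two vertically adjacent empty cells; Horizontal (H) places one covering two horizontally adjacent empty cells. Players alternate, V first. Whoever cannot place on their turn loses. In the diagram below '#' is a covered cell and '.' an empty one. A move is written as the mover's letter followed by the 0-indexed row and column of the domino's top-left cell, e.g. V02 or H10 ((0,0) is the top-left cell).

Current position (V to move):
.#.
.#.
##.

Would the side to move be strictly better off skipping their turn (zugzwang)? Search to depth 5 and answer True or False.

zugzwang(.#./.#./##., V) = False

[.#./.#./##.] V move#1: V00:+1/##./##./##.*, V02:+1/.##/.##/##., V12:+1/.#./.##/###
[##./##./##.] end (terminal -1, H#2); searched .#./.#./##. to 5
if V skipped the turn, H would face:
~ [.#./.#./##.] end (terminal -1, H#1); searched .#./.#./##. to 5
compare (V): move=+1 vs pass=+1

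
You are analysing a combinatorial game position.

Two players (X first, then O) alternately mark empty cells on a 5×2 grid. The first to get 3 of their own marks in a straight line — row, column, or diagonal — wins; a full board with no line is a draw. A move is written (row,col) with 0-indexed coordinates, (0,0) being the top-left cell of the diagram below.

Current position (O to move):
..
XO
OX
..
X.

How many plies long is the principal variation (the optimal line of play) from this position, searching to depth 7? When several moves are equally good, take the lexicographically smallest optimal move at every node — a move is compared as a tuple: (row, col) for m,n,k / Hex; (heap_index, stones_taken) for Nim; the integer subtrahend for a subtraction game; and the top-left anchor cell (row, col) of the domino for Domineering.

PV length from [../XO/OX/../X.]: 5 plies

[../XO/OX/../X.] O move#1: (0,0):+0/O./XO/OX/../X.*, (0,1):+0/.O/XO/OX/../X., (3,0):+0/../XO/OX/O./X., (3,1):+0/../XO/OX/.O/X., (4,1):+0/../XO/OX/../XO
[O./XO/OX/../X.] X move#2: (0,1):+0/OX/XO/OX/../X.*, (3,0):+0/O./XO/OX/X./X., (3,1):+0/O./XO/OX/.X/X., (4,1):+0/O./XO/OX/../XX
[OX/XO/OX/../X.] O move#3: (3,0):+0/OX/XO/OX/O./X.*, (3,1):+0/OX/XO/OX/.O/X., (4,1):+0/OX/XO/OX/../XO
[OX/XO/OX/O./X.] X move#4: (3,1):+0/OX/XO/OX/OX/X.*, (4,1):+0/OX/XO/OX/O./XX
[OX/XO/OX/OX/X.] O move#5: (4,1):+0/OX/XO/OX/OX/XO*
[OX/XO/OX/OX/XO] end (terminal +0, X#6); searched ../XO/OX/../X. to 7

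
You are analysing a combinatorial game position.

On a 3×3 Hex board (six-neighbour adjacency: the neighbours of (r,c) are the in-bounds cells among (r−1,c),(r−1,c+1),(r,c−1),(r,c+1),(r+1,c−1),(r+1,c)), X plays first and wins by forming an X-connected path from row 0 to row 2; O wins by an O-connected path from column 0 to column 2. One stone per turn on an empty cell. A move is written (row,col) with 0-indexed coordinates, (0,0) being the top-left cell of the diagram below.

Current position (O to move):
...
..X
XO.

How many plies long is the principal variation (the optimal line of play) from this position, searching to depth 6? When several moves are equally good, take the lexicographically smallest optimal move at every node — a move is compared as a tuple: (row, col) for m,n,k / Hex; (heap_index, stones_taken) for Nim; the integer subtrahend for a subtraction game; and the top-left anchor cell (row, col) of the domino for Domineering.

PV length from [.../..X/XO.]: 4 plies

ply 1, O at .../..X/XO. | (0,0)=-1→O../..X/XO.*; (0,1)=-1→.O./..X/XO.; (0,2)=-1→..O/..X/XO.; (1,0)=-1→.../O.X/XO.; (1,1)=-1→.../.OX/XO.; (2,2)=-1→.../..X/XOO
ply 2, X at O../..X/XO. | (0,1)=+1→OX./..X/XO.*; (0,2)=+1→O.X/..X/XO.; (1,0)=+1→O../X.X/XO.; (1,1)=+1→O../.XX/XO.; (2,2)=+1→O../..X/XOX
ply 3, O at OX./..X/XO. | (0,2)=-1→OXO/..X/XO.*; (1,0)=-1→OX./O.X/XO.; (1,1)=-1→OX./.OX/XO.; (2,2)=-1→OX./..X/XOO
ply 4, X at OXO/..X/XO. | (1,0)=+1→OXO/X.X/XO.*; (1,1)=+1→OXO/.XX/XO.; (2,2)=+1→OXO/..X/XOX
ply 5: OXO/X.X/XO. is terminal -1 (O); from .../..X/XO. depth 6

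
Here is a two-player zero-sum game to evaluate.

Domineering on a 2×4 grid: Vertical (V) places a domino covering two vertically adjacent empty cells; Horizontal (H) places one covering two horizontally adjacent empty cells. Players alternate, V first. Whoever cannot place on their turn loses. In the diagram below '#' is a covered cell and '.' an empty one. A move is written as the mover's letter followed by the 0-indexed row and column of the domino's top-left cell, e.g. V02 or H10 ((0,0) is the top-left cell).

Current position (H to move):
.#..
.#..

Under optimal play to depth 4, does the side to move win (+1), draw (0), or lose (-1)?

value(.#../.#.., H) = +1

p1 H@[.#../.#..]: H02[.###/.#..]+1* H12[.#../.###]+1
p2 V@[.###/.#..]: V00[####/##..]-1*
p3 H@[####/##..]: H12[####/####]+1*
p4 V@[####/####] terminal -1; root [.#../.#..] d4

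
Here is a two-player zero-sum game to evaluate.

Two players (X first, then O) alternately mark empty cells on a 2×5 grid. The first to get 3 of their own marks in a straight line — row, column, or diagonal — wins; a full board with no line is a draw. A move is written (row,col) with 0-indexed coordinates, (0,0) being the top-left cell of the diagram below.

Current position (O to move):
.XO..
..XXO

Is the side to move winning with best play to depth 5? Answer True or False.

O winning at [.XO../..XXO]: False

p1 O@[.XO../..XXO]: (0,0)[OXO../..XXO]-1 (0,3)[.XOO./..XXO]-1 (0,4)[.XO.O/..XXO]-1 (1,0)[.XO../O.XXO]-1 (1,1)[.XO../.OXXO]+0*
p2 X@[.XO../.OXXO]: (0,0)[XXO../.OXXO]+0* (0,3)[.XOX./.OXXO]+0 (0,4)[.XO.X/.OXXO]+0 (1,0)[.XO../XOXXO]+0
p3 O@[XXO../.OXXO]: (0,3)[XXOO./.OXXO]+0* (0,4)[XXO.O/.OXXO]+0 (1,0)[XXO../OOXXO]+0
p4 X@[XXOO./.OXXO]: (0,4)[XXOOX/.OXXO]+0* (1,0)[XXOO./XOXXO]-1
p5 O@[XXOOX/.OXXO]: (1,0)[XXOOX/OOXXO]+0*
p6 X@[XXOOX/OOXXO] terminal +0; root [.XO../..XXO] d5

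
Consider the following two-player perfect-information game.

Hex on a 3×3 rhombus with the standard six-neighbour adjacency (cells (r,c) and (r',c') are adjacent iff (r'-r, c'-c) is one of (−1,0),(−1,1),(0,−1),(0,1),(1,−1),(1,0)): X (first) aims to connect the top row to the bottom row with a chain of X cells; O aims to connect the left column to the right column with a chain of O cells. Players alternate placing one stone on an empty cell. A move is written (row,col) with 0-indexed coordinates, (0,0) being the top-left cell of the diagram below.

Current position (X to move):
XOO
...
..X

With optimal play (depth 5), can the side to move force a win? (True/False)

ply 1, X at XOO/.../..X | (1,0)=+1→XOO/X../..X*; (1,1)=-1→XOO/.X./..X; (1,2)=-1→XOO/..X/..X; (2,0)=-1→XOO/.../X.X; (2,1)=-1→XOO/.../.XX
ply 2, O at XOO/X../..X | (1,1)=-1→XOO/XO./..X*; (1,2)=-1→XOO/X.O/..X; (2,0)=-1→XOO/X../O.X; (2,1)=-1→XOO/X../.OX
ply 3, X at XOO/XO./..X | (1,2)=-1→XOO/XOX/..X; (2,0)=+1→XOO/XO./X.X*; (2,1)=-1→XOO/XO./.XX
ply 4: XOO/XO./X.X is terminal -1 (O); from XOO/.../..X depth 5

X winning at [XOO/.../..X]: True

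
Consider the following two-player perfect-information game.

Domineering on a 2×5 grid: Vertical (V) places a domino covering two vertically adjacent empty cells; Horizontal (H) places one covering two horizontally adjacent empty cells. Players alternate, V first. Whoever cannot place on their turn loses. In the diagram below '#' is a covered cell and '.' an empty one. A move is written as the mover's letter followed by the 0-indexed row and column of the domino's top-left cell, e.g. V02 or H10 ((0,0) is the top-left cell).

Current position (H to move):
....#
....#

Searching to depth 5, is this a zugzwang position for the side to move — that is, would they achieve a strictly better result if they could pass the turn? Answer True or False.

ply 1, H at ....#/....# | H00=-1→##..#/....#; H01=+1→.##.#/....#*; H02=-1→..###/....#; H10=-1→....#/##..#; H11=+1→....#/.##.#; H12=-1→....#/..###
ply 2, V at .##.#/....# | V00=-1→###.#/#...#*; V03=-1→.####/...##
ply 3, H at ###.#/#...# | H11=-1→###.#/###.#; H12=+1→###.#/#.###*
ply 4: ###.#/#.### is terminal -1 (V); from ....#/....# depth 5
pass branch (V moves first from the same position):
  | ply 1, V at ....#/....# | V00=-1→#...#/#...#*; V01=-1→.#..#/.#..#; V02=-1→..#.#/..#.#; V03=-1→...##/...##
  | ply 2, H at #...#/#...# | H01=+1→###.#/#...#*; H02=+1→#.###/#...#; H11=+1→#...#/###.#; H12=+1→#...#/#.###
  | ply 3, V at ###.#/#...# | V03=-1→#####/#..##*
  | ply 4, H at #####/#..## | H11=+1→#####/#####*
  | ply 5: #####/##### is terminal -1 (V); from ....#/....# depth 5
H moving scores +1; H passing scores +1

zugzwang(....#/....#, H) = False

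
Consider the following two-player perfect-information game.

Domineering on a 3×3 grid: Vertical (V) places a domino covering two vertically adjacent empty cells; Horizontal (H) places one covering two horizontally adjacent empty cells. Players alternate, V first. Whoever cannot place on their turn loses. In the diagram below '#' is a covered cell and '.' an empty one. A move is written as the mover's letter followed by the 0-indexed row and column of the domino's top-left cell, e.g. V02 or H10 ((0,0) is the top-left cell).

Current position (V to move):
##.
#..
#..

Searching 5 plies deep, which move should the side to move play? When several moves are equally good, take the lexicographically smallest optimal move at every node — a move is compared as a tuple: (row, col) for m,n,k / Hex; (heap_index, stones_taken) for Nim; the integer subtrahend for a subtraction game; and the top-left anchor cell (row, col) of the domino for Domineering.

[##./#../#..] V move#1: V02:-1/###/#.#/#.., V11:+1/##./##./##.*, V12:+1/##./#.#/#.#
[##./##./##.] end (terminal -1, H#2); searched ##./#../#.. to 5

V's best at [##./#../#..]: V11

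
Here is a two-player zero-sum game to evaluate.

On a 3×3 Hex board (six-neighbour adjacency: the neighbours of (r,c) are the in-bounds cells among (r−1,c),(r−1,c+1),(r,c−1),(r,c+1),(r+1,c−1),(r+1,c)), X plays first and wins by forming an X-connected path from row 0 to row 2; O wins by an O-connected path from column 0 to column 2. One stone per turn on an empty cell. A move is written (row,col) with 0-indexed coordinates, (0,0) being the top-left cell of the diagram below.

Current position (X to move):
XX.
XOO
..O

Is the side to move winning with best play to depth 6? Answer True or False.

X winning at [XX./XOO/..O]: True

[XX./XOO/..O] X move#1: (0,2):-1/XXX/XOO/..O, (2,0):+1/XX./XOO/X.O*, (2,1):-1/XX./XOO/.XO
[XX./XOO/X.O] end (terminal -1, O#2); searched XX./XOO/..O to 6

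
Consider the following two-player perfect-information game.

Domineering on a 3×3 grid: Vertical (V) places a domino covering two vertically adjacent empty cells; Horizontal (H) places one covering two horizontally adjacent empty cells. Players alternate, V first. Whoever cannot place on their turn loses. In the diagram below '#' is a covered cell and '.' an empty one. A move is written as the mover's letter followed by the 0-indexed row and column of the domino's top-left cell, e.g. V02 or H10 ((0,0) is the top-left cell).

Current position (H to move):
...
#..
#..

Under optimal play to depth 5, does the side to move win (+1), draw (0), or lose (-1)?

p1 H@[.../#../#..]: H00[##./#../#..]-1 H01[.##/#../#..]-1 H11[.../###/#..]+1* H21[.../#../###]-1
p2 V@[.../###/#..] terminal -1; root [.../#../#..] d5

value(.../#../#.., H) = +1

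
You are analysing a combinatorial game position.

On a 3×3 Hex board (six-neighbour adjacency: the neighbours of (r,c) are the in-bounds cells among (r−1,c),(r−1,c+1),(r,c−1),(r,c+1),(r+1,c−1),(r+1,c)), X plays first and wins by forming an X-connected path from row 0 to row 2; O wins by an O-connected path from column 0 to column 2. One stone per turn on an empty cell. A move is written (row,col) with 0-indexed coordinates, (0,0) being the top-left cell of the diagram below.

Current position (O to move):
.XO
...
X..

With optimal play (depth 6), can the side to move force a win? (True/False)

O winning at [.XO/.../X..]: False

[.XO/.../X..] O move#1: (0,0):-1/OXO/.../X..*, (1,0):-1/.XO/O../X.., (1,1):-1/.XO/.O./X.., (1,2):-1/.XO/..O/X.., (2,1):-1/.XO/.../XO., (2,2):-1/.XO/.../X.O
[OXO/.../X..] X move#2: (1,0):+1/OXO/X../X..*, (1,1):+1/OXO/.X./X.., (1,2):+1/OXO/..X/X.., (2,1):+1/OXO/.../XX., (2,2):+1/OXO/.../X.X
[OXO/X../X..] end (terminal -1, O#3); searched .XO/.../X.. to 6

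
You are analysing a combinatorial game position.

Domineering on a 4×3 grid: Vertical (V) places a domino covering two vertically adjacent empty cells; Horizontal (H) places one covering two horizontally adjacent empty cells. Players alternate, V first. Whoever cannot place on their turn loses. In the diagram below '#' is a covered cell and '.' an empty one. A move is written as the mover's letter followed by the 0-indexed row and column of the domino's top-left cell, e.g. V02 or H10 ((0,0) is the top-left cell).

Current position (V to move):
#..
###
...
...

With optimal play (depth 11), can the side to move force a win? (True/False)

ply 1, V at #../###/.../... | V20=-1→#../###/#../#..; V21=+1→#../###/.#./.#.*; V22=-1→#../###/..#/..#
ply 2, H at #../###/.#./.#. | H01=-1→###/###/.#./.#.*
ply 3, V at ###/###/.#./.#. | V20=+1→###/###/##./##.*; V22=+1→###/###/.##/.##
ply 4: ###/###/##./##. is terminal -1 (H); from #../###/.../... depth 11

V winning at [#../###/.../...]: True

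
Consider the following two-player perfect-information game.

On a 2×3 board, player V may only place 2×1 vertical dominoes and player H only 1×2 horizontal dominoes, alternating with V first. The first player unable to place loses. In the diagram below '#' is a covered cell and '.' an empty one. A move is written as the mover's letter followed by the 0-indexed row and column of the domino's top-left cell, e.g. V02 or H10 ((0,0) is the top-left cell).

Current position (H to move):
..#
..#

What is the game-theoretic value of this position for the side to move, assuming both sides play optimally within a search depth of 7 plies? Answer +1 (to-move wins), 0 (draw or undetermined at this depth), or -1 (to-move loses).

ply 1, H at ..#/..# | H00=+1→###/..#*; H10=+1→..#/###
ply 2: ###/..# is terminal -1 (V); from ..#/..# depth 7

value(..#/..#, H) = +1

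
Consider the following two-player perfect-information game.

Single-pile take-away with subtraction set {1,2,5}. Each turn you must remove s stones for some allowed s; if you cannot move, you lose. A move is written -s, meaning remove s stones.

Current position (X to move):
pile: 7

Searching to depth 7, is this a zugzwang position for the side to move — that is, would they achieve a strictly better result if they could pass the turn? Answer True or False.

zugzwang(7, X) = False

ply 1, X at 7 | -1=+1→6*; -2=-1→5; -5=-1→2
ply 2, O at 6 | -1=-1→5*; -2=-1→4; -5=-1→1
ply 3, X at 5 | -1=-1→4; -2=+1→3*; -5=+1→0
ply 4, O at 3 | -1=-1→2*; -2=-1→1
ply 5, X at 2 | -1=-1→1; -2=+1→0*
ply 6: 0 is terminal -1 (O); from 7 depth 7
suppose X passes — search the same position with O to move:
pass> ply 1, O at 7 | -1=+1→6*; -2=-1→5; -5=-1→2
pass> ply 2, X at 6 | -1=-1→5*; -2=-1→4; -5=-1→1
pass> ply 3, O at 5 | -1=-1→4; -2=+1→3*; -5=+1→0
pass> ply 4, X at 3 | -1=-1→2*; -2=-1→1
pass> ply 5, O at 2 | -1=-1→1; -2=+1→0*
pass> ply 6: 0 is terminal -1 (X); from 7 depth 7
for X: play +1, pass -1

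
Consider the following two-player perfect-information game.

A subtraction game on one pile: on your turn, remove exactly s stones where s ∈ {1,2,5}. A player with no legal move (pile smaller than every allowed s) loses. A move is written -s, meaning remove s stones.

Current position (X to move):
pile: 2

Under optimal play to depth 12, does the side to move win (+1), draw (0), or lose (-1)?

value(2, X) = +1

p1 X@[2]: -1[1]-1 -2[0]+1*
p2 O@[0] terminal -1; root [2] d12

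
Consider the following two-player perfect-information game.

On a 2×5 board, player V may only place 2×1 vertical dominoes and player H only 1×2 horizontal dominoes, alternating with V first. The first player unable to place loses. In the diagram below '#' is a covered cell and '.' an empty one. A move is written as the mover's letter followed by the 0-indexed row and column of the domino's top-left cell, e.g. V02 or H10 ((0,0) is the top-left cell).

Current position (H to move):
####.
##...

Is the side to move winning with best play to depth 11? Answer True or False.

H winning at [####./##...]: True

p1 H@[####./##...]: H12[####./####.]-1 H13[####./##.##]+1*
p2 V@[####./##.##] terminal -1; root [####./##...] d11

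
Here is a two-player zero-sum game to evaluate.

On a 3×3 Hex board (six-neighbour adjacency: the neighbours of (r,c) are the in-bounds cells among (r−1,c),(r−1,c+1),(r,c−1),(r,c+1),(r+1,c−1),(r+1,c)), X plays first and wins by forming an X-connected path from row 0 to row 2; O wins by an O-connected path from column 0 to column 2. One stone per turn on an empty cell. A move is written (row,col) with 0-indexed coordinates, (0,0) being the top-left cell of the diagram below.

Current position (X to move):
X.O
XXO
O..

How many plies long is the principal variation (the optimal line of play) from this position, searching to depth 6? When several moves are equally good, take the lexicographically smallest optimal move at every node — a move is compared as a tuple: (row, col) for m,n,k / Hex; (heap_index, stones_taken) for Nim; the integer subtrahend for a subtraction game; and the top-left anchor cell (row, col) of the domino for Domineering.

PV length from [X.O/XXO/O..]: 1 ply

ply 1, X at X.O/XXO/O.. | (0,1)=-1→XXO/XXO/O..; (2,1)=+1→X.O/XXO/OX.*; (2,2)=-1→X.O/XXO/O.X
ply 2: X.O/XXO/OX. is terminal -1 (O); from X.O/XXO/O.. depth 6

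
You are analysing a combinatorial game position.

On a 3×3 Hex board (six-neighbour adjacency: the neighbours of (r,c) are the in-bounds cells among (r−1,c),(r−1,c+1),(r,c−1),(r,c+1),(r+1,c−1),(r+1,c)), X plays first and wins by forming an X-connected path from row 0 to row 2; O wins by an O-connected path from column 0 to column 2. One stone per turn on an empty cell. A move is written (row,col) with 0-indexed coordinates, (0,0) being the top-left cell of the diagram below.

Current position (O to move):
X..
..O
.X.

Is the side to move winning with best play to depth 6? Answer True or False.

O winning at [X../..O/.X.]: True

[X../..O/.X.] O move#1: (0,1):-1/XO./..O/.X., (0,2):-1/X.O/..O/.X., (1,0):-1/X../O.O/.X., (1,1):+1/X../.OO/.X.*, (2,0):-1/X../..O/OX., (2,2):-1/X../..O/.XO
[X../.OO/.X.] X move#2: (0,1):-1/XX./.OO/.X.*, (0,2):-1/X.X/.OO/.X., (1,0):-1/X../XOO/.X., (2,0):-1/X../.OO/XX., (2,2):-1/X../.OO/.XX
[XX./.OO/.X.] O move#3: (0,2):+1/XXO/.OO/.X.*, (1,0):+1/XX./OOO/.X., (2,0):+1/XX./.OO/OX., (2,2):+1/XX./.OO/.XO
[XXO/.OO/.X.] X move#4: (1,0):-1/XXO/XOO/.X.*, (2,0):-1/XXO/.OO/XX., (2,2):-1/XXO/.OO/.XX
[XXO/XOO/.X.] O move#5: (2,0):+1/XXO/XOO/OX.*, (2,2):-1/XXO/XOO/.XO
[XXO/XOO/OX.] end (terminal -1, X#6); searched X../..O/.X. to 6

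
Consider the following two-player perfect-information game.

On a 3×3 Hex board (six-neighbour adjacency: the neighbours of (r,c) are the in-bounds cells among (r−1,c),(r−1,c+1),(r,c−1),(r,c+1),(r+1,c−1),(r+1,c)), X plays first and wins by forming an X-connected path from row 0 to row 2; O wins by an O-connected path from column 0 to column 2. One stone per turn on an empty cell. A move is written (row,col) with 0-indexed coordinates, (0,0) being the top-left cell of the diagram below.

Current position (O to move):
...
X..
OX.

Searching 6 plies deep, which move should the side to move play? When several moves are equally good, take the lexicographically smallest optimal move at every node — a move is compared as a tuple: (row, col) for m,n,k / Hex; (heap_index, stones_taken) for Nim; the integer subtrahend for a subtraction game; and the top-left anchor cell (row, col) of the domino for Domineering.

O's best at [.../X../OX.]: (1,1)

ply 1, O at .../X../OX. | (0,0)=-1→O../X../OX.; (0,1)=-1→.O./X../OX.; (0,2)=-1→..O/X../OX.; (1,1)=+1→.../XO./OX.*; (1,2)=-1→.../X.O/OX.; (2,2)=-1→.../X../OXO
ply 2, X at .../XO./OX. | (0,0)=-1→X../XO./OX.*; (0,1)=-1→.X./XO./OX.; (0,2)=-1→..X/XO./OX.; (1,2)=-1→.../XOX/OX.; (2,2)=-1→.../XO./OXX
ply 3, O at X../XO./OX. | (0,1)=+1→XO./XO./OX.*; (0,2)=+1→X.O/XO./OX.; (1,2)=+1→X../XOO/OX.; (2,2)=+1→X../XO./OXO
ply 4, X at XO./XO./OX. | (0,2)=-1→XOX/XO./OX.*; (1,2)=-1→XO./XOX/OX.; (2,2)=-1→XO./XO./OXX
ply 5, O at XOX/XO./OX. | (1,2)=+1→XOX/XOO/OX.*; (2,2)=-1→XOX/XO./OXO
ply 6: XOX/XOO/OX. is terminal -1 (X); from .../X../OX. depth 6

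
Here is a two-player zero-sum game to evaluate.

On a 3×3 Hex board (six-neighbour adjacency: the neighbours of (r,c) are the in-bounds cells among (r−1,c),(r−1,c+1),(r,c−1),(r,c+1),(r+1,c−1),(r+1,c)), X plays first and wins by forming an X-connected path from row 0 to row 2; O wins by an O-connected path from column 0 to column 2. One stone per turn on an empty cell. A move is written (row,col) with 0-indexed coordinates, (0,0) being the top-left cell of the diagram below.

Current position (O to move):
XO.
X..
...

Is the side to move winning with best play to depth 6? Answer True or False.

p1 O@[XO./X../...]: (0,2)[XOO/X../...]-1* (1,1)[XO./XO./...]-1 (1,2)[XO./X.O/...]-1 (2,0)[XO./X../O..]-1 (2,1)[XO./X../.O.]-1 (2,2)[XO./X../..O]-1
p2 X@[XOO/X../...]: (1,1)[XOO/XX./...]+1* (1,2)[XOO/X.X/...]+1 (2,0)[XOO/X../X..]+1 (2,1)[XOO/X../.X.]+1 (2,2)[XOO/X../..X]+1
p3 O@[XOO/XX./...]: (1,2)[XOO/XXO/...]-1* (2,0)[XOO/XX./O..]-1 (2,1)[XOO/XX./.O.]-1 (2,2)[XOO/XX./..O]-1
p4 X@[XOO/XXO/...]: (2,0)[XOO/XXO/X..]+1* (2,1)[XOO/XXO/.X.]+1 (2,2)[XOO/XXO/..X]+1
p5 O@[XOO/XXO/X..] terminal -1; root [XO./X../...] d6

O winning at [XO./X../...]: False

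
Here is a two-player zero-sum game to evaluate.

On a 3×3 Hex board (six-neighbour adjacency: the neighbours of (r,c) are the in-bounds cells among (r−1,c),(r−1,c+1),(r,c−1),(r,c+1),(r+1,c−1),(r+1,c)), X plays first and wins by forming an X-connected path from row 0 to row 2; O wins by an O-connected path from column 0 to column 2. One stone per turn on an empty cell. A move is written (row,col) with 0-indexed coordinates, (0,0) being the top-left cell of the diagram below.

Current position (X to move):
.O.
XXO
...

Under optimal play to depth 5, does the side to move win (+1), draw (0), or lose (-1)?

[.O./XXO/...] X move#1: (0,0):+1/XO./XXO/...*, (0,2):+1/.OX/XXO/..., (2,0):+1/.O./XXO/X.., (2,1):+1/.O./XXO/.X., (2,2):+1/.O./XXO/..X
[XO./XXO/...] O move#2: (0,2):-1/XOO/XXO/...*, (2,0):-1/XO./XXO/O.., (2,1):-1/XO./XXO/.O., (2,2):-1/XO./XXO/..O
[XOO/XXO/...] X move#3: (2,0):+1/XOO/XXO/X..*, (2,1):+1/XOO/XXO/.X., (2,2):+1/XOO/XXO/..X
[XOO/XXO/X..] end (terminal -1, O#4); searched .O./XXO/... to 5

value(.O./XXO/..., X) = +1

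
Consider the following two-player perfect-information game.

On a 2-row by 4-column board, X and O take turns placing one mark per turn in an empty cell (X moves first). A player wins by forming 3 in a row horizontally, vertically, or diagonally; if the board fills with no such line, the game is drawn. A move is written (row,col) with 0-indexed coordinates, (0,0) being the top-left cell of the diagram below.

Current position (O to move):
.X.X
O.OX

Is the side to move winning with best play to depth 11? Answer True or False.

O winning at [.X.X/O.OX]: True

p1 O@[.X.X/O.OX]: (0,0)[OX.X/O.OX]-1 (0,2)[.XOX/O.OX]+0 (1,1)[.X.X/OOOX]+1*
p2 X@[.X.X/OOOX] terminal -1; root [.X.X/O.OX] d11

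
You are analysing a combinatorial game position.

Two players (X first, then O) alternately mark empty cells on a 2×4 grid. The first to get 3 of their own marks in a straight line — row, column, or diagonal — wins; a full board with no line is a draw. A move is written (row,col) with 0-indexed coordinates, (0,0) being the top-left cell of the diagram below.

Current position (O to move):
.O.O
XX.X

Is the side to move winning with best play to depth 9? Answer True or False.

O winning at [.O.O/XX.X]: True

p1 O@[.O.O/XX.X]: (0,0)[OO.O/XX.X]-1 (0,2)[.OOO/XX.X]+1* (1,2)[.O.O/XXOX]+0
p2 X@[.OOO/XX.X] terminal -1; root [.O.O/XX.X] d9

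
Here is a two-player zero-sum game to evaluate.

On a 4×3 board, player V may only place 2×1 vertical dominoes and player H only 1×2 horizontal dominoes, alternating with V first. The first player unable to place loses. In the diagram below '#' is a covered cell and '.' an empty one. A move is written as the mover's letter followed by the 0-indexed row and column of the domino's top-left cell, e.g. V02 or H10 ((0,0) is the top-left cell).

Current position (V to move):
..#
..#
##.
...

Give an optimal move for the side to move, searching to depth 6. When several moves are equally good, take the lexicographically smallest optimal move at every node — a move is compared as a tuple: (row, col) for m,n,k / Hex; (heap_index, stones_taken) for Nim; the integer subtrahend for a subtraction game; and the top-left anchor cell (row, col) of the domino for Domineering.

ply 1, V at ..#/..#/##./... | V00=+1→#.#/#.#/##./...*; V01=+1→.##/.##/##./...; V22=-1→..#/..#/###/..#
ply 2, H at #.#/#.#/##./... | H30=-1→#.#/#.#/##./##.*; H31=-1→#.#/#.#/##./.##
ply 3, V at #.#/#.#/##./##. | V01=+1→###/###/##./##.*; V22=+1→#.#/#.#/###/###
ply 4: ###/###/##./##. is terminal -1 (H); from ..#/..#/##./... depth 6

V's best at [..#/..#/##./...]: V00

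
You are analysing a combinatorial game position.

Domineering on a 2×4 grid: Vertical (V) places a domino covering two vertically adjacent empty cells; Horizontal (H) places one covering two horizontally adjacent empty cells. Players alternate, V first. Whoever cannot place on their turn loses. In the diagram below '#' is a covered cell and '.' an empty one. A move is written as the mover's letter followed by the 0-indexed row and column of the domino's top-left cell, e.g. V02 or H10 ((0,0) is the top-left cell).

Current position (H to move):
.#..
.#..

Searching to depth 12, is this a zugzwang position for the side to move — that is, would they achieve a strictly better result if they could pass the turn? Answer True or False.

ply 1, H at .#../.#.. | H02=+1→.###/.#..*; H12=+1→.#../.###
ply 2, V at .###/.#.. | V00=-1→####/##..*
ply 3, H at ####/##.. | H12=+1→####/####*
ply 4: ####/#### is terminal -1 (V); from .#../.#.. depth 12
suppose H passes — search the same position with V to move:
pass> ply 1, V at .#../.#.. | V00=-1→##../##..; V02=+1→.##./.##.*; V03=+1→.#.#/.#.#
pass> ply 2: .##./.##. is terminal -1 (H); from .#../.#.. depth 12
for H: play +1, pass -1

zugzwang(.#../.#.., H) = False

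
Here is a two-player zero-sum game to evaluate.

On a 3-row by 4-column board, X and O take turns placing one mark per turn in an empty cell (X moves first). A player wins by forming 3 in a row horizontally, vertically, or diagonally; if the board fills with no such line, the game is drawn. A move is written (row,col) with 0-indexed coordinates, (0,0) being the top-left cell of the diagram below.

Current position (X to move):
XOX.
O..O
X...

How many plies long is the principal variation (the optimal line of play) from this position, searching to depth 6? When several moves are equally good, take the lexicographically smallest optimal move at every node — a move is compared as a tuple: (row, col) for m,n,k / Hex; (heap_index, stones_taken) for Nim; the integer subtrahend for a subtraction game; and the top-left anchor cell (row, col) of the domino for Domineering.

[XOX./O..O/X...] X move#1: (0,3):-1/XOXX/O..O/X..., (1,1):+1/XOX./OX.O/X...*, (1,2):+1/XOX./O.XO/X..., (2,1):+1/XOX./O..O/XX.., (2,2):+1/XOX./O..O/X.X., (2,3):-1/XOX./O..O/X..X
[XOX./OX.O/X...] end (terminal -1, O#2); searched XOX./O..O/X... to 6

PV length from [XOX./O..O/X...]: 1 ply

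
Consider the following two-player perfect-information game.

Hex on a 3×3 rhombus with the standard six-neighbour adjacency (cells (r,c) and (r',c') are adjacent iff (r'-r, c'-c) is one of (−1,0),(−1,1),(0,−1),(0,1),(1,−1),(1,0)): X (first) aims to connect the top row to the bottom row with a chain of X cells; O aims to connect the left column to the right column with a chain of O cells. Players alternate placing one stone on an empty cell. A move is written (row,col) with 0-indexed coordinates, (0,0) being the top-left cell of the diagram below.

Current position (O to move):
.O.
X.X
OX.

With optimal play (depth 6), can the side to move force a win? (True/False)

p1 O@[.O./X.X/OX.]: (0,0)[OO./X.X/OX.]-1 (0,2)[.OO/X.X/OX.]+1* (1,1)[.O./XOX/OX.]-1 (2,2)[.O./X.X/OXO]-1
p2 X@[.OO/X.X/OX.]: (0,0)[XOO/X.X/OX.]-1* (1,1)[.OO/XXX/OX.]-1 (2,2)[.OO/X.X/OXX]-1
p3 O@[XOO/X.X/OX.]: (1,1)[XOO/XOX/OX.]+1* (2,2)[XOO/X.X/OXO]-1
p4 X@[XOO/XOX/OX.] terminal -1; root [.O./X.X/OX.] d6

O winning at [.O./X.X/OX.]: True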